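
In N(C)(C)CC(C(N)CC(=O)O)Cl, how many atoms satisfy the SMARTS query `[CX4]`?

The query [CX4] means: C with X4: aliphatic carbon with exactly 4 total connections (bonds + H).
Check the 12 heavy atoms by environment: 6× C (X4) → match; 1× Cl (X1) → no; 1× C (X3) → no; 1× O (X1) → no; 1× O (X2) → no; 2× N (X3) → no.
That gives 6 matching atoms.

6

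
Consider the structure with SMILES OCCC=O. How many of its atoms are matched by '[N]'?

0

The query [N] means: uppercase N matches aliphatic (non-aromatic) nitrogen only.
Check the 5 heavy atoms by environment: 3× C → no; 2× O → no.
No environment satisfies the query, so 0 matching atoms.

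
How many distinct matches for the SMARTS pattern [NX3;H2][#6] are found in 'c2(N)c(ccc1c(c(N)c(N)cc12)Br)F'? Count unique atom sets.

[NX3;H2][#6] is the SMARTS for a primary amine: a trivalent nitrogen with two H attached to carbon.
The molecule carries 3 separate instances of a primary amino group (-NH2) meeting every constraint; each maps to a distinct set of atoms, giving 3 matches.

3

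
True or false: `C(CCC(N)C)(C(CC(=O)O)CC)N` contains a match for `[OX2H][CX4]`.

False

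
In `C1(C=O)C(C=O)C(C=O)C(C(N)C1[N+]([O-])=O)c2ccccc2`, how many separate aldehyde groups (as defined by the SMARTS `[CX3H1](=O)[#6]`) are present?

3

[CX3H1](=O)[#6] is the SMARTS for an aldehyde: an sp2 carbon with one H, double-bonded to O and single-bonded to carbon.
The molecule carries 3 separate instances of an aldehyde (-CHO) meeting every constraint; each maps to a distinct set of atoms, giving 3 matches.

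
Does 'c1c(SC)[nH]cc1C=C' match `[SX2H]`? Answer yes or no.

The pattern [SX2H] describes an aliphatic sulfur with two connections, one being H — a thiol.
The closest candidate here is a methylthio ether (-SCH3), but the sulfur has H0 (bonded to two carbons), not H1. No other fragment satisfies the full query, so there is no match.

No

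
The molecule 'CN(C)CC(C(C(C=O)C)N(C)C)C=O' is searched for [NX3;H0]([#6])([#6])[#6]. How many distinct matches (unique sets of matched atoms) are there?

2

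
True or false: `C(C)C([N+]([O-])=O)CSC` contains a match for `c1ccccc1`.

False

The pattern c1ccccc1 describes six aromatic carbons in a ring — a benzene ring.
The closest candidate here is a methyl group (-CH3), but no six-membered all-carbon aromatic ring is present. No other fragment satisfies the full query, so there is no match.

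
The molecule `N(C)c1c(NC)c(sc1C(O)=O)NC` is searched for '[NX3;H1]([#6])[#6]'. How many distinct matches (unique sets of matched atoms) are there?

[NX3;H1]([#6])[#6] is the SMARTS for a secondary amine: a trivalent nitrogen with one H, bonded to two carbons.
The molecule carries 3 separate instances of an N-methylamino group (-NHCH3) meeting every constraint; each maps to a distinct set of atoms, giving 3 matches.

3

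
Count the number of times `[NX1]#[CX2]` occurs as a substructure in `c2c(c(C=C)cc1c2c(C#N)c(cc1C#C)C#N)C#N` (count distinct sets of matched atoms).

[NX1]#[CX2] is the SMARTS for a nitrile: a nitrogen triple-bonded to a two-connected carbon.
The molecule carries 3 separate instances of a nitrile (-C#N) meeting every constraint; each maps to a distinct set of atoms, giving 3 matches.

3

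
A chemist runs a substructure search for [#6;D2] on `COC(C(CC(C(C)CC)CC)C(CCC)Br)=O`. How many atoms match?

5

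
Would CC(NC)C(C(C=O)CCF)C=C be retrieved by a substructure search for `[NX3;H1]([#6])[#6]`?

The pattern [NX3;H1]([#6])[#6] describes a trivalent nitrogen with one H, bonded to two carbons — a secondary amine.
The molecule carries an N-methylamino group (-NHCH3), whose atoms satisfy every constraint of the query, so the pattern matches.

Yes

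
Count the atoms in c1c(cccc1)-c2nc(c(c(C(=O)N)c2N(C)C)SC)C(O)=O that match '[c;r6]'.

The query [c;r6] means: aromatic carbon that belongs to a six-membered ring.
Check the 23 heavy atoms by environment: 1× n (aromatic, in 6-ring) → no; 11× c (aromatic, in 6-ring) → match; 2× N (acyclic) → no; 5× C (acyclic) → no; 1× S (acyclic) → no; 3× O (acyclic) → no.
That gives 11 matching atoms.

11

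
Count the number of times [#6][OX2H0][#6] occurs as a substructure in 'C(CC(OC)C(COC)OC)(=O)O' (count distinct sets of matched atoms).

[#6][OX2H0][#6] is the SMARTS for an ether: an aliphatic oxygen bridging two carbons with no H on the oxygen.
The molecule carries 3 separate instances of a methoxy ether (-OCH3) meeting every constraint; each maps to a distinct set of atoms, giving 3 matches.

3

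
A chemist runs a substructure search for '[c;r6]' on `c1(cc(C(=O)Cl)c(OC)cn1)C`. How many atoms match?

Check the 12 heavy atoms by environment: 1× n (aromatic, in 6-ring) → no; 5× c (aromatic, in 6-ring) → match; 3× C (acyclic) → no; 2× O (acyclic) → no; 1× Cl (acyclic) → no.
That gives 5 matching atoms.

5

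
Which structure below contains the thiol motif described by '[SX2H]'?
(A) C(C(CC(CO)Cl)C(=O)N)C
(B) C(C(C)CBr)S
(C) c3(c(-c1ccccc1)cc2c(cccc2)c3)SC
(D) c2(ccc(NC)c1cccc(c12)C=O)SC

B

[SX2H] describes an aliphatic sulfur with two connections, one being H (a thiol).
(A) has a hydroxyl group (-OH) but it is an -OH, not an -SH.
(B) contains a thiol (-SH), which satisfies every atom and bond constraint.
(C) has a methylthio ether (-SCH3) but the sulfur has H0 (bonded to two carbons), not H1.
(D) has a methylthio ether (-SCH3) but the sulfur has H0 (bonded to two carbons), not H1.
So the answer is (B).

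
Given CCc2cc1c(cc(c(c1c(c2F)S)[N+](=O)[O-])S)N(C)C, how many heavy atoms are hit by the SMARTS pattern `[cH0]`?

The query [cH0] means: aromatic carbon with no attached hydrogen (substituted or ring-fusion).
Check the 21 heavy atoms by environment: 8× c (aromatic, H0) → match; 2× c (aromatic, H1) → no; 1× N (H0) → no; 3× C (H3) → no; 1× F (H0) → no; 2× S (H1) → no; 1× N (charge +1, H0) → no; 1× O (charge -1, H0) → no; 1× O (H0) → no; 1× C (H2) → no.
That gives 8 matching atoms.

8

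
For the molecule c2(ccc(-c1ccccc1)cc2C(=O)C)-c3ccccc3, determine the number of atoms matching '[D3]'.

6

Check the 21 heavy atoms by environment: 13× c (aromatic, D2) → no; 5× c (aromatic, D3) → match; 1× C (D3) → match; 1× O (D1) → no; 1× C (D1) → no.
Summing the matching environments: 5 + 1 = 6 matching atoms.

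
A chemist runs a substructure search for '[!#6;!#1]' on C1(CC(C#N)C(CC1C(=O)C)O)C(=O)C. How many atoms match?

Check the 15 heavy atoms by environment: 11× C → no; 3× O → match; 1× N → match.
Summing the matching environments: 3 + 1 = 4 matching atoms.

4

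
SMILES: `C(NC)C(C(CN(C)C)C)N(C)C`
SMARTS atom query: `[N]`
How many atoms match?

The query [N] means: uppercase N matches aliphatic (non-aromatic) nitrogen only.
Check the 13 heavy atoms by environment: 10× C → no; 3× N → match.
That gives 3 matching atoms.

3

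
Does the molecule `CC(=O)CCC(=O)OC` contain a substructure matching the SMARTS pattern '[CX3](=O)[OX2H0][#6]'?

Yes

The pattern [CX3](=O)[OX2H0][#6] describes a carbonyl carbon bonded to an oxygen that is itself bonded to carbon (no H on that O) — an ester.
The molecule carries a methyl-ester group (-C(=O)OCH3), whose atoms satisfy every constraint of the query, so the pattern matches.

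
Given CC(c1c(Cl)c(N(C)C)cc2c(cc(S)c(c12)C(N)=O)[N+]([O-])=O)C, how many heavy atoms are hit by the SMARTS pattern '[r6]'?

10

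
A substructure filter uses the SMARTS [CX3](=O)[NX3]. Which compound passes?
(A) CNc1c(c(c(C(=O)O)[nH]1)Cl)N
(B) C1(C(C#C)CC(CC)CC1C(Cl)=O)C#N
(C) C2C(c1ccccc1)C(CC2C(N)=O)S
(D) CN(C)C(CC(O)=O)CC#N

[CX3](=O)[NX3] describes a carbonyl carbon bonded to a trivalent nitrogen (an amide).
(A) has a carboxylic acid group (-C(=O)OH) but the carbonyl is bonded to O, not to an NX3 nitrogen.
(B) has a nitrile (-C#N) but the nitrile N is NX1 (triple-bonded), not NX3.
(C) contains a primary amide (-C(=O)NH2), which satisfies every atom and bond constraint.
(D) has a carboxylic acid group (-C(=O)OH) but the carbonyl is bonded to O, not to an NX3 nitrogen.
So the answer is (C).

C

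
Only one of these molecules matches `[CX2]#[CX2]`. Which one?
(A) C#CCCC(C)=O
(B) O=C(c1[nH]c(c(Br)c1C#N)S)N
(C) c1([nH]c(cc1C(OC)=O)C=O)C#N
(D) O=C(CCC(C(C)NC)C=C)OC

[CX2]#[CX2] describes a carbon-carbon triple bond (an alkyne).
(A) contains an ethynyl group (-C#CH), which satisfies every atom and bond constraint.
(B) has a nitrile (-C#N) but the triple bond is C#N, not C#C.
(C) has a nitrile (-C#N) but the triple bond is C#N, not C#C.
(D) has a vinyl group (-CH=CH2) but the C=C is a double bond; both carbons are CX3, not CX2.
So the answer is (A).

A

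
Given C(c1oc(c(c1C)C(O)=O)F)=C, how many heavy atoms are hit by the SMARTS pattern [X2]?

2

The query [X2] means: any atom with exactly two total connections (bonds + H).
Check the 12 heavy atoms by environment: 1× o (aromatic, X2) → match; 4× c (aromatic, X3) → no; 1× C (X4) → no; 3× C (X3) → no; 1× F (X1) → no; 1× O (X1) → no; 1× O (X2) → match.
Summing the matching environments: 1 + 1 = 2 matching atoms.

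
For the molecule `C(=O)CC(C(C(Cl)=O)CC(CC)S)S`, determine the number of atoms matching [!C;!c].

Check the 14 heavy atoms by environment: 9× C → no; 2× O → match; 1× Cl → match; 2× S → match.
Summing the matching environments: 2 + 1 + 2 = 5 matching atoms.

5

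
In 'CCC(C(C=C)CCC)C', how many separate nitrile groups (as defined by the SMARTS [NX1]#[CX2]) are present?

[NX1]#[CX2] is the SMARTS for a nitrile: a nitrogen triple-bonded to a two-connected carbon.
No fragment in the molecule satisfies every constraint, giving 0 matches.

0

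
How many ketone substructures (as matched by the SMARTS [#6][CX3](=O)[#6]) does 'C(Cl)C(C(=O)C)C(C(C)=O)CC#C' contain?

[#6][CX3](=O)[#6] is the SMARTS for a ketone: a carbonyl carbon (no H) flanked by two carbons.
The molecule carries 2 separate instances of an acetyl/ketone group (-C(=O)CH3) meeting every constraint; each maps to a distinct set of atoms, giving 2 matches.

2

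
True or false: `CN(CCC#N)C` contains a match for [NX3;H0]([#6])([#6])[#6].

The pattern [NX3;H0]([#6])([#6])[#6] describes a trivalent nitrogen with no H, bonded to three carbons — a tertiary amine.
The molecule carries a dimethylamino group (-N(CH3)2), whose atoms satisfy every constraint of the query, so the pattern matches.

True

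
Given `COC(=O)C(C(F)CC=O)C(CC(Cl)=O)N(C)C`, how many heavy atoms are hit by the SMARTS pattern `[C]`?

Check the 18 heavy atoms by environment: 11× C → match; 4× O → no; 1× Cl → no; 1× F → no; 1× N → no.
That gives 11 matching atoms.

11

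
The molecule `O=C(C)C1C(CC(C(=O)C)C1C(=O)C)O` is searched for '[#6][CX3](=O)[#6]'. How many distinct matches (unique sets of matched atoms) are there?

3

[#6][CX3](=O)[#6] is the SMARTS for a ketone: a carbonyl carbon (no H) flanked by two carbons.
The molecule carries 3 separate instances of an acetyl/ketone group (-C(=O)CH3) meeting every constraint; each maps to a distinct set of atoms, giving 3 matches.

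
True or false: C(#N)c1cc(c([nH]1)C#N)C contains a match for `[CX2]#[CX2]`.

False

The pattern [CX2]#[CX2] describes a carbon-carbon triple bond — an alkyne.
The closest candidate here is a nitrile (-C#N), but the triple bond is C#N, not C#C. No other fragment satisfies the full query, so there is no match.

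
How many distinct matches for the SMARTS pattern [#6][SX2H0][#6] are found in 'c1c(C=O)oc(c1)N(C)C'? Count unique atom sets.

[#6][SX2H0][#6] is the SMARTS for a thioether: an aliphatic sulfur bridging two carbons with no H on the sulfur.
No fragment in the molecule satisfies every constraint, giving 0 matches.

0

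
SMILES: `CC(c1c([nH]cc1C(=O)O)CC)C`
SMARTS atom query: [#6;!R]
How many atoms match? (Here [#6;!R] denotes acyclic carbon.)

6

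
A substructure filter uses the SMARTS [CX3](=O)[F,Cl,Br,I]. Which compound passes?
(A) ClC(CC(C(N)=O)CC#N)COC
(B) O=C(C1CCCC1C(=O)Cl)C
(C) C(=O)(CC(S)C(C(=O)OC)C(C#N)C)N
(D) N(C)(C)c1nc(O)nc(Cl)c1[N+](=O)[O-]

B

[CX3](=O)[F,Cl,Br,I] describes a carbonyl carbon bonded to a halogen (an acyl halide).
(A) has a chloro substituent but the Cl is not on a carbonyl carbon.
(B) contains an acyl chloride (-C(=O)Cl), which satisfies every atom and bond constraint.
(C) has a methyl-ester group (-C(=O)OCH3) but the carbonyl is bonded to -O-C, not to a halogen.
(D) has a chloro substituent but the Cl is not on a carbonyl carbon.
So the answer is (B).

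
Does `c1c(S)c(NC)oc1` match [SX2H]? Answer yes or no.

The pattern [SX2H] describes an aliphatic sulfur with two connections, one being H — a thiol.
The molecule carries a thiol (-SH), whose atoms satisfy every constraint of the query, so the pattern matches.

Yes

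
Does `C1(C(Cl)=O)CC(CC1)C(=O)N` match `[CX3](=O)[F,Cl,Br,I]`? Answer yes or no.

Yes

The pattern [CX3](=O)[F,Cl,Br,I] describes a carbonyl carbon bonded to a halogen — an acyl halide.
The molecule carries an acyl chloride (-C(=O)Cl), whose atoms satisfy every constraint of the query, so the pattern matches.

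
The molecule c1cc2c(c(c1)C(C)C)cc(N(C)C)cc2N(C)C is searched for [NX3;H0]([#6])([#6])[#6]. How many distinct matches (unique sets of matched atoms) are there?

2

[NX3;H0]([#6])([#6])[#6] is the SMARTS for a tertiary amine: a trivalent nitrogen with no H, bonded to three carbons.
The molecule carries 2 separate instances of a dimethylamino group (-N(CH3)2) meeting every constraint; each maps to a distinct set of atoms, giving 2 matches.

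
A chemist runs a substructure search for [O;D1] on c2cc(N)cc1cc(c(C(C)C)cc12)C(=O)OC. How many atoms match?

1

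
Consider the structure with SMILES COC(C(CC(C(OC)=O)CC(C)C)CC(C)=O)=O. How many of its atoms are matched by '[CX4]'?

11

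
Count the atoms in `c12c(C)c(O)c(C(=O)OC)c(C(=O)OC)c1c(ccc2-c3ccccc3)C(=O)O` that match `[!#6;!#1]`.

Check the 29 heavy atoms by environment: 16× c (aromatic) → no; 6× C → no; 7× O → match.
That gives 7 matching atoms.

7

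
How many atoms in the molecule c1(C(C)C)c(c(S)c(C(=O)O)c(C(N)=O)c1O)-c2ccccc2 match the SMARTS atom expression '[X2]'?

3

The query [X2] means: any atom with exactly two total connections (bonds + H).
Check the 23 heavy atoms by environment: 12× c (aromatic, X3) → no; 2× C (X3) → no; 2× O (X1) → no; 1× N (X3) → no; 2× O (X2) → match; 3× C (X4) → no; 1× S (X2) → match.
Summing the matching environments: 2 + 1 = 3 matching atoms.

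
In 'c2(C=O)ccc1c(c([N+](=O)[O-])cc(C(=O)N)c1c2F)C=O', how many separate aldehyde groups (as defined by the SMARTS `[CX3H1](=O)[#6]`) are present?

2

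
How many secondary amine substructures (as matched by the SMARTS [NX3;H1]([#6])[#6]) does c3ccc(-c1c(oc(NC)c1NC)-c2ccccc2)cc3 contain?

2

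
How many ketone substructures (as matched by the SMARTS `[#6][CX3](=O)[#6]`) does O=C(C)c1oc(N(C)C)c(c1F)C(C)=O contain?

2

[#6][CX3](=O)[#6] is the SMARTS for a ketone: a carbonyl carbon (no H) flanked by two carbons.
The molecule carries 2 separate instances of an acetyl/ketone group (-C(=O)CH3) meeting every constraint; each maps to a distinct set of atoms, giving 2 matches.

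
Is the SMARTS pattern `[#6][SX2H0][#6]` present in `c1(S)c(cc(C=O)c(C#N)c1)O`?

No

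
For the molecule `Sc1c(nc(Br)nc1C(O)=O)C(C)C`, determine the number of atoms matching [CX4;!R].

3

The query [CX4;!R] means: aliphatic carbon with four total connections, not in a ring.
Check the 14 heavy atoms by environment: 2× n (aromatic, X2, in 6-ring) → no; 4× c (aromatic, X3, in 6-ring) → no; 1× S (X2, acyclic) → no; 1× C (X3, acyclic) → no; 1× O (X1, acyclic) → no; 1× O (X2, acyclic) → no; 3× C (X4, acyclic) → match; 1× Br (X1, acyclic) → no.
That gives 3 matching atoms.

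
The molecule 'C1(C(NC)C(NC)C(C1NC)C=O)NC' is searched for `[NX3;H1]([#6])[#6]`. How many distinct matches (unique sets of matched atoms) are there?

[NX3;H1]([#6])[#6] is the SMARTS for a secondary amine: a trivalent nitrogen with one H, bonded to two carbons.
The molecule carries 4 separate instances of an N-methylamino group (-NHCH3) meeting every constraint; each maps to a distinct set of atoms, giving 4 matches.

4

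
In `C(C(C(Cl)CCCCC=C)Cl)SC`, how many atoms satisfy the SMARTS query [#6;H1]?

Check the 13 heavy atoms by environment: 6× C (H2) → no; 3× C (H1) → match; 2× Cl (H0) → no; 1× S (H0) → no; 1× C (H3) → no.
That gives 3 matching atoms.

3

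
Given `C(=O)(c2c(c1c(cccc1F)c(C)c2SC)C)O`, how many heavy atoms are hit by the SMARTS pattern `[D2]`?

4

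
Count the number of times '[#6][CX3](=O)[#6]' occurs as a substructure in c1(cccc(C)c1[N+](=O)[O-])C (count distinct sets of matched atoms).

0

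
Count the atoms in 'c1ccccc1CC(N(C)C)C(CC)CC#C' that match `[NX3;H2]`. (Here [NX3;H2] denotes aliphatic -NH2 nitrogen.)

The query [NX3;H2] means: aliphatic N with 3 total connections, two of them H — an -NH2 nitrogen (amine or amide).
Check the 17 heavy atoms by environment: 3× C (H2, X4) → no; 2× C (H1, X4) → no; 1× N (H0, X3) → no; 3× C (H3, X4) → no; 1× C (H0, X2) → no; 1× C (H1, X2) → no; 1× c (aromatic, H0, X3) → no; 5× c (aromatic, H1, X3) → no.
No environment satisfies the query, so 0 matching atoms.

0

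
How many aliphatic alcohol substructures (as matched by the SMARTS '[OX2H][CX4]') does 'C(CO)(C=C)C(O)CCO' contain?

3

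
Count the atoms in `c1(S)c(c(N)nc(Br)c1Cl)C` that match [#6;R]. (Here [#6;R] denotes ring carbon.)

Check the 11 heavy atoms by environment: 1× n (aromatic, in 6-ring) → no; 5× c (aromatic, in 6-ring) → match; 1× C (acyclic) → no; 1× N (acyclic) → no; 1× Cl (acyclic) → no; 1× S (acyclic) → no; 1× Br (acyclic) → no.
That gives 5 matching atoms.

5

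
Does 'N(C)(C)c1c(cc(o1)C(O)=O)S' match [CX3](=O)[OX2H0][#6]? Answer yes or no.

The pattern [CX3](=O)[OX2H0][#6] describes a carbonyl carbon bonded to an oxygen that is itself bonded to carbon (no H on that O) — an ester.
The closest candidate here is a carboxylic acid group (-C(=O)OH), but the singly-bonded O carries H (OX2H1, not H0). No other fragment satisfies the full query, so there is no match.

No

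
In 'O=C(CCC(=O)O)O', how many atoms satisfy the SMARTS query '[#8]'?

The query [#8] means: #8 matches any oxygen atom.
Check the 8 heavy atoms by environment: 4× C → no; 4× O → match.
That gives 4 matching atoms.

4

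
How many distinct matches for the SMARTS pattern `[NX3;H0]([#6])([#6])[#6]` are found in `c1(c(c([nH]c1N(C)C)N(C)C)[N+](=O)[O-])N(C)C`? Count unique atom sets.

[NX3;H0]([#6])([#6])[#6] is the SMARTS for a tertiary amine: a trivalent nitrogen with no H, bonded to three carbons.
The molecule carries 3 separate instances of a dimethylamino group (-N(CH3)2) meeting every constraint; each maps to a distinct set of atoms, giving 3 matches.

3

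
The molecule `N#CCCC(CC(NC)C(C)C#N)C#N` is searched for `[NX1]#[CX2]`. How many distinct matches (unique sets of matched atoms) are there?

3

[NX1]#[CX2] is the SMARTS for a nitrile: a nitrogen triple-bonded to a two-connected carbon.
The molecule carries 3 separate instances of a nitrile (-C#N) meeting every constraint; each maps to a distinct set of atoms, giving 3 matches.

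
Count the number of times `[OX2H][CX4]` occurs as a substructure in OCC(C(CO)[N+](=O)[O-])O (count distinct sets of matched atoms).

[OX2H][CX4] is the SMARTS for an aliphatic alcohol: a hydroxyl oxygen bound to an sp3 (X4) carbon.
The molecule carries 3 separate instances of a hydroxyl group (-OH) meeting every constraint; each maps to a distinct set of atoms, giving 3 matches.

3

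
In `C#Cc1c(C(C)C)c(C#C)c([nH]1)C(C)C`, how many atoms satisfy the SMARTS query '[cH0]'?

4

The query [cH0] means: aromatic carbon with no attached hydrogen (substituted or ring-fusion).
Check the 15 heavy atoms by environment: 1× n (aromatic, H1) → no; 4× c (aromatic, H0) → match; 2× C (H0) → no; 4× C (H1) → no; 4× C (H3) → no.
That gives 4 matching atoms.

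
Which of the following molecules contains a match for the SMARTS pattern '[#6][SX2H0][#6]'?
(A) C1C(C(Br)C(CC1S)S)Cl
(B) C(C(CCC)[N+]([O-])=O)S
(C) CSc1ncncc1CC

C

[#6][SX2H0][#6] describes an aliphatic sulfur bridging two carbons with no H on the sulfur (a thioether).
(A) has a thiol (-SH) but the sulfur has H1, not H0 bridging two carbons.
(B) has a thiol (-SH) but the sulfur has H1, not H0 bridging two carbons.
(C) contains a methylthio ether (-SCH3), which satisfies every atom and bond constraint.
So the answer is (C).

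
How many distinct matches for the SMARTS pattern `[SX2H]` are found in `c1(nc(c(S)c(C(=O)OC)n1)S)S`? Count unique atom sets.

[SX2H] is the SMARTS for a thiol: an aliphatic sulfur with two connections, one being H.
The molecule carries 3 separate instances of a thiol (-SH) meeting every constraint; each maps to a distinct set of atoms, giving 3 matches.

3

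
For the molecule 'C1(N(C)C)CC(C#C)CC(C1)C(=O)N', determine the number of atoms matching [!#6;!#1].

3

The query [!#6;!#1] means: not carbon and not hydrogen — any heteroatom.
Check the 14 heavy atoms by environment: 11× C → no; 2× N → match; 1× O → match.
Summing the matching environments: 2 + 1 = 3 matching atoms.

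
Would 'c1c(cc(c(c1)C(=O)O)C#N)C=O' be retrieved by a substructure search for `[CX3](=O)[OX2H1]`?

Yes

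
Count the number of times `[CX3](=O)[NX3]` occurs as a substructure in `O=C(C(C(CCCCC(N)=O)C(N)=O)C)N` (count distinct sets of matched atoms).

3

[CX3](=O)[NX3] is the SMARTS for an amide: a carbonyl carbon bonded to a trivalent nitrogen.
The molecule carries 3 separate instances of a primary amide (-C(=O)NH2) meeting every constraint; each maps to a distinct set of atoms, giving 3 matches.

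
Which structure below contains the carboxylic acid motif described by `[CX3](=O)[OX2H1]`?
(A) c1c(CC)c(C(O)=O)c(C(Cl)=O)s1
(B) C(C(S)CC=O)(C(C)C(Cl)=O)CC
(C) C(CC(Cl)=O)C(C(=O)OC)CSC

A

[CX3](=O)[OX2H1] describes an sp2 carbon double-bonded to O and single-bonded to an -OH oxygen (a carboxylic acid).
(A) contains a carboxylic acid group (-C(=O)OH), which satisfies every atom and bond constraint.
(B) has an aldehyde (-CHO) but there is no singly-bonded oxygen on the carbonyl carbon.
(C) has a methyl-ester group (-C(=O)OCH3) but the singly-bonded O has no H (OX2H0, not OX2H1).
So the answer is (A).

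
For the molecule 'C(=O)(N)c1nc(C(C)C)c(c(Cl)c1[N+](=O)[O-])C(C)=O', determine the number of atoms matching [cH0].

The query [cH0] means: aromatic carbon with no attached hydrogen (substituted or ring-fusion).
Check the 19 heavy atoms by environment: 1× n (aromatic, H0) → no; 5× c (aromatic, H0) → match; 1× Cl (H0) → no; 2× C (H0) → no; 3× O (H0) → no; 3× C (H3) → no; 1× C (H1) → no; 1× N (H2) → no; 1× N (charge +1, H0) → no; 1× O (charge -1, H0) → no.
That gives 5 matching atoms.

5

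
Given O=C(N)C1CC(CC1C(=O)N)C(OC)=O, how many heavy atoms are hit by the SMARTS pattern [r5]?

The query [r5] means: r5 matches atoms in a five-membered ring.
Check the 15 heavy atoms by environment: 5× C (in 5-ring) → match; 4× C (acyclic) → no; 4× O (acyclic) → no; 2× N (acyclic) → no.
That gives 5 matching atoms.

5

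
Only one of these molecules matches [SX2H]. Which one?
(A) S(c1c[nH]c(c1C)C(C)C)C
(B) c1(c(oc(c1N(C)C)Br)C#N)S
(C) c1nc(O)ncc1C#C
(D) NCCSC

B

[SX2H] describes an aliphatic sulfur with two connections, one being H (a thiol).
(A) has a methylthio ether (-SCH3) but the sulfur has H0 (bonded to two carbons), not H1.
(B) contains a thiol (-SH), which satisfies every atom and bond constraint.
(C) has a hydroxyl group (-OH) but it is an -OH, not an -SH.
(D) has a methylthio ether (-SCH3) but the sulfur has H0 (bonded to two carbons), not H1.
So the answer is (B).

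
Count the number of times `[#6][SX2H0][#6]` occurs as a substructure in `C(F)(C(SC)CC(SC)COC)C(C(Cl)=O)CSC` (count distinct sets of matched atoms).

3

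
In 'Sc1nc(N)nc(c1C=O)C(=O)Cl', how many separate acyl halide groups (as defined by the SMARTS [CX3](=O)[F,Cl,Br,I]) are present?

[CX3](=O)[F,Cl,Br,I] is the SMARTS for an acyl halide: a carbonyl carbon bonded to a halogen.
Exactly one fragment in the molecule meets all constraints, giving 1 match.

1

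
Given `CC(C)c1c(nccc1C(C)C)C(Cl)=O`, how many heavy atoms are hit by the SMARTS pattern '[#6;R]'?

5

The query [#6;R] means: carbon that is part of a ring.
Check the 15 heavy atoms by environment: 1× n (aromatic, in 6-ring) → no; 5× c (aromatic, in 6-ring) → match; 7× C (acyclic) → no; 1× O (acyclic) → no; 1× Cl (acyclic) → no.
That gives 5 matching atoms.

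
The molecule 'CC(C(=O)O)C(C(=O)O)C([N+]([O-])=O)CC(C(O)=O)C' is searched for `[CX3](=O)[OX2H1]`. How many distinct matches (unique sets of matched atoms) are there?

3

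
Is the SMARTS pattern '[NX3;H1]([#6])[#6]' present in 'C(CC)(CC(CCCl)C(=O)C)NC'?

The pattern [NX3;H1]([#6])[#6] describes a trivalent nitrogen with one H, bonded to two carbons — a secondary amine.
The molecule carries an N-methylamino group (-NHCH3), whose atoms satisfy every constraint of the query, so the pattern matches.

Yes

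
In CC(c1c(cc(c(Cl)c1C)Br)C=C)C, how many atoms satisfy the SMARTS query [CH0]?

The query [CH0] means: aliphatic carbon with no attached hydrogen.
Check the 14 heavy atoms by environment: 5× c (aromatic, H0) → no; 1× c (aromatic, H1) → no; 1× Cl (H0) → no; 2× C (H1) → no; 3× C (H3) → no; 1× C (H2) → no; 1× Br (H0) → no.
No environment satisfies the query, so 0 matching atoms.

0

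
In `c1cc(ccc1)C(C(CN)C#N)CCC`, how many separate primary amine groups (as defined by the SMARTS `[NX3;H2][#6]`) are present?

[NX3;H2][#6] is the SMARTS for a primary amine: a trivalent nitrogen with two H attached to carbon.
Exactly one fragment in the molecule meets all constraints, giving 1 match.

1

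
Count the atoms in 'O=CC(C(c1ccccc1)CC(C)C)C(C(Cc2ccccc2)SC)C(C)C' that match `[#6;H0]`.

Check the 28 heavy atoms by environment: 2× C (H2) → no; 7× C (H1) → no; 2× c (aromatic, H0) → match; 10× c (aromatic, H1) → no; 5× C (H3) → no; 1× S (H0) → no; 1× O (H0) → no.
That gives 2 matching atoms.

2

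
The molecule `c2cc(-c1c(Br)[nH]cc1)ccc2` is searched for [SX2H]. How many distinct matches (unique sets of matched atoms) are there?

0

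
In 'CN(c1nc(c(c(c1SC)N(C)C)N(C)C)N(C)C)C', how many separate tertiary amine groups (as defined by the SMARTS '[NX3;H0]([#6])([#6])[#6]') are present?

[NX3;H0]([#6])([#6])[#6] is the SMARTS for a tertiary amine: a trivalent nitrogen with no H, bonded to three carbons.
The molecule carries 4 separate instances of a dimethylamino group (-N(CH3)2) meeting every constraint; each maps to a distinct set of atoms, giving 4 matches.

4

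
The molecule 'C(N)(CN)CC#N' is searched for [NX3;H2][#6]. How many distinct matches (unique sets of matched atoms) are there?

[NX3;H2][#6] is the SMARTS for a primary amine: a trivalent nitrogen with two H attached to carbon.
The molecule carries 2 separate instances of a primary amino group (-NH2) meeting every constraint; each maps to a distinct set of atoms, giving 2 matches.

2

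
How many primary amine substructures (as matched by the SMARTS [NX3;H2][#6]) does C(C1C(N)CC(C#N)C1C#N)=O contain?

[NX3;H2][#6] is the SMARTS for a primary amine: a trivalent nitrogen with two H attached to carbon.
Exactly one fragment in the molecule meets all constraints, giving 1 match.

1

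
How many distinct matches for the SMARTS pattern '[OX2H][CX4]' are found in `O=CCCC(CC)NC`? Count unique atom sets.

0

[OX2H][CX4] is the SMARTS for an aliphatic alcohol: a hydroxyl oxygen bound to an sp3 (X4) carbon.
No fragment in the molecule satisfies every constraint, giving 0 matches.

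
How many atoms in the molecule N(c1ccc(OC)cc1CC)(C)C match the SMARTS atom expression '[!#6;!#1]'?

2

Check the 13 heavy atoms by environment: 6× c (aromatic) → no; 1× O → match; 5× C → no; 1× N → match.
Summing the matching environments: 1 + 1 = 2 matching atoms.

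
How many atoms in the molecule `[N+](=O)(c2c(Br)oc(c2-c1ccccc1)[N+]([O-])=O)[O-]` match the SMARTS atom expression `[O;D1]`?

Check the 18 heavy atoms by environment: 1× o (aromatic, D2) → no; 5× c (aromatic, D3) → no; 2× N (charge +1, D3) → no; 2× O (charge -1, D1) → match; 2× O (D1) → match; 5× c (aromatic, D2) → no; 1× Br (D1) → no.
Summing the matching environments: 2 + 2 = 4 matching atoms.

4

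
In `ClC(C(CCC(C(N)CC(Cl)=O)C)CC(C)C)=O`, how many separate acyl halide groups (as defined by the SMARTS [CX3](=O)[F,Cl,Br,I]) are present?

2

[CX3](=O)[F,Cl,Br,I] is the SMARTS for an acyl halide: a carbonyl carbon bonded to a halogen.
The molecule carries 2 separate instances of an acyl chloride (-C(=O)Cl) meeting every constraint; each maps to a distinct set of atoms, giving 2 matches.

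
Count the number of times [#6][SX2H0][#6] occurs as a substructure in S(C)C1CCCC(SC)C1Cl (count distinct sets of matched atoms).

2

[#6][SX2H0][#6] is the SMARTS for a thioether: an aliphatic sulfur bridging two carbons with no H on the sulfur.
The molecule carries 2 separate instances of a methylthio ether (-SCH3) meeting every constraint; each maps to a distinct set of atoms, giving 2 matches.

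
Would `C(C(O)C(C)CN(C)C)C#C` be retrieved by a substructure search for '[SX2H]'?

No

The pattern [SX2H] describes an aliphatic sulfur with two connections, one being H — a thiol.
The closest candidate here is a hydroxyl group (-OH), but it is an -OH, not an -SH. No other fragment satisfies the full query, so there is no match.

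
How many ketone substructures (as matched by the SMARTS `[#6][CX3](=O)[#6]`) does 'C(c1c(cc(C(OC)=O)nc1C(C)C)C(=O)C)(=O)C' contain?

2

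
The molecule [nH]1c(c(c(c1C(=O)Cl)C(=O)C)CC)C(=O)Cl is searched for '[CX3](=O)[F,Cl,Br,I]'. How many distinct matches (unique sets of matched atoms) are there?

2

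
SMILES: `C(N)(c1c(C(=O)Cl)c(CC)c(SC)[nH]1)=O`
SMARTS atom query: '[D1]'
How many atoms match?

The query [D1] means: atom with exactly one heavy-atom neighbour (degree 1).
Check the 15 heavy atoms by environment: 1× n (aromatic, D2) → no; 4× c (aromatic, D3) → no; 2× C (D3) → no; 2× O (D1) → match; 1× Cl (D1) → match; 1× S (D2) → no; 2× C (D1) → match; 1× C (D2) → no; 1× N (D1) → match.
Summing the matching environments: 2 + 1 + 2 + 1 = 6 matching atoms.

6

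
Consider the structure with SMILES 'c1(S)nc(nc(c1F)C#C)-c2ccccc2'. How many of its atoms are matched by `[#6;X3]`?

Check the 16 heavy atoms by environment: 2× n (aromatic, X2) → no; 10× c (aromatic, X3) → match; 1× S (X2) → no; 1× F (X1) → no; 2× C (X2) → no.
That gives 10 matching atoms.

10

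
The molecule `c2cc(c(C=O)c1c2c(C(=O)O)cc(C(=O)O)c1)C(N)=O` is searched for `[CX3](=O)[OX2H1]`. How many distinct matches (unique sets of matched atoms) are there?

[CX3](=O)[OX2H1] is the SMARTS for a carboxylic acid: an sp2 carbon double-bonded to O and single-bonded to an -OH oxygen.
The molecule carries 2 separate instances of a carboxylic acid group (-C(=O)OH) meeting every constraint; each maps to a distinct set of atoms, giving 2 matches.

2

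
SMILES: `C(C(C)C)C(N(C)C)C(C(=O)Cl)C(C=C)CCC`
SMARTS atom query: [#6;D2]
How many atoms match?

The query [#6;D2] means: any carbon bonded to exactly two heavy atoms.
Check the 18 heavy atoms by environment: 4× C (D2) → match; 5× C (D3) → no; 1× N (D3) → no; 6× C (D1) → no; 1× O (D1) → no; 1× Cl (D1) → no.
That gives 4 matching atoms.

4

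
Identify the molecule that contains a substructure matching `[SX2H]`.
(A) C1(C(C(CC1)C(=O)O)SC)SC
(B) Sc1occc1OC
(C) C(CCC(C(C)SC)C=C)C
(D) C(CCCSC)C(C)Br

[SX2H] describes an aliphatic sulfur with two connections, one being H (a thiol).
(A) has a methylthio ether (-SCH3) but the sulfur has H0 (bonded to two carbons), not H1.
(B) contains a thiol (-SH), which satisfies every atom and bond constraint.
(C) has a methylthio ether (-SCH3) but the sulfur has H0 (bonded to two carbons), not H1.
(D) has a methylthio ether (-SCH3) but the sulfur has H0 (bonded to two carbons), not H1.
So the answer is (B).

B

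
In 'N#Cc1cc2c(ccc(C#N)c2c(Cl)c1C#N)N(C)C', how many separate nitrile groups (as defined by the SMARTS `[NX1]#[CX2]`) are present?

3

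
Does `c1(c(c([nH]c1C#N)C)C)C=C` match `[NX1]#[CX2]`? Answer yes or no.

Yes

The pattern [NX1]#[CX2] describes a nitrogen triple-bonded to a two-connected carbon — a nitrile.
The molecule carries a nitrile (-C#N), whose atoms satisfy every constraint of the query, so the pattern matches.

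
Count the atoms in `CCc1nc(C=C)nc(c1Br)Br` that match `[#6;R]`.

4

Check the 12 heavy atoms by environment: 2× n (aromatic, in 6-ring) → no; 4× c (aromatic, in 6-ring) → match; 2× Br (acyclic) → no; 4× C (acyclic) → no.
That gives 4 matching atoms.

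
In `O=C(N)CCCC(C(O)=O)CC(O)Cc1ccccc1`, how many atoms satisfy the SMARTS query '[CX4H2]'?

5

Check the 20 heavy atoms by environment: 5× C (H2, X4) → match; 2× C (H1, X4) → no; 2× C (H0, X3) → no; 2× O (H0, X1) → no; 2× O (H1, X2) → no; 1× c (aromatic, H0, X3) → no; 5× c (aromatic, H1, X3) → no; 1× N (H2, X3) → no.
That gives 5 matching atoms.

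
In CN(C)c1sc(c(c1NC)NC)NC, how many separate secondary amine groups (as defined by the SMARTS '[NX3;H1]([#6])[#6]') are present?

[NX3;H1]([#6])[#6] is the SMARTS for a secondary amine: a trivalent nitrogen with one H, bonded to two carbons.
The molecule carries 3 separate instances of an N-methylamino group (-NHCH3) meeting every constraint; each maps to a distinct set of atoms, giving 3 matches.

3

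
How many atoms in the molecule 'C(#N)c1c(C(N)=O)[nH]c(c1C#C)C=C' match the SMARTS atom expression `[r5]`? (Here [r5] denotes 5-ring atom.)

The query [r5] means: r5 matches atoms in a five-membered ring.
Check the 14 heavy atoms by environment: 1× n (aromatic, in 5-ring) → match; 4× c (aromatic, in 5-ring) → match; 6× C (acyclic) → no; 2× N (acyclic) → no; 1× O (acyclic) → no.
Summing the matching environments: 1 + 4 = 5 matching atoms.

5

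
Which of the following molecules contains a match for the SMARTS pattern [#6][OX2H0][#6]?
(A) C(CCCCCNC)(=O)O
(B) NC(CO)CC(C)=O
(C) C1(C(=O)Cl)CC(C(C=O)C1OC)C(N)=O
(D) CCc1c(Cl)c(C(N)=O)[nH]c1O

C

[#6][OX2H0][#6] describes an aliphatic oxygen bridging two carbons with no H on the oxygen (an ether).
(A) has a carboxylic acid group (-C(=O)OH) but the -OH oxygen has H1; the =O is OX1, not OX2.
(B) has a hydroxyl group (-OH) but the oxygen has H1, not H0 bridging two carbons.
(C) contains a methoxy ether (-OCH3), which satisfies every atom and bond constraint.
(D) has a hydroxyl group (-OH) but the oxygen has H1, not H0 bridging two carbons.
So the answer is (C).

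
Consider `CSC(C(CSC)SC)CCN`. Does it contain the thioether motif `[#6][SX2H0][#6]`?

Yes

The pattern [#6][SX2H0][#6] describes an aliphatic sulfur bridging two carbons with no H on the sulfur — a thioether.
The molecule carries a methylthio ether (-SCH3), whose atoms satisfy every constraint of the query, so the pattern matches.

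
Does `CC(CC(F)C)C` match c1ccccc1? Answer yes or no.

No

The pattern c1ccccc1 describes six aromatic carbons in a ring — a benzene ring.
The closest candidate here is a methyl group (-CH3), but no six-membered all-carbon aromatic ring is present. No other fragment satisfies the full query, so there is no match.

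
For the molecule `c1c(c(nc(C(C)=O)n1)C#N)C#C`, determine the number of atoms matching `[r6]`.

The query [r6] means: r6 matches atoms in a six-membered ring.
Check the 13 heavy atoms by environment: 2× n (aromatic, in 6-ring) → match; 4× c (aromatic, in 6-ring) → match; 5× C (acyclic) → no; 1× O (acyclic) → no; 1× N (acyclic) → no.
Summing the matching environments: 2 + 4 = 6 matching atoms.

6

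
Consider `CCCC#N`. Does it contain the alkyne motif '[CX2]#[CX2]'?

The pattern [CX2]#[CX2] describes a carbon-carbon triple bond — an alkyne.
The closest candidate here is a nitrile (-C#N), but the triple bond is C#N, not C#C. No other fragment satisfies the full query, so there is no match.

No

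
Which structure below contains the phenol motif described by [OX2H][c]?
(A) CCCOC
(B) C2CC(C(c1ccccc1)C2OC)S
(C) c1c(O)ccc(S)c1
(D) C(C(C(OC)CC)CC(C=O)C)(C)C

C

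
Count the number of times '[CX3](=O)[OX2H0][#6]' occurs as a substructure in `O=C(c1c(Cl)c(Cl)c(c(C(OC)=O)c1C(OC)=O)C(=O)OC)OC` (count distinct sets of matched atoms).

[CX3](=O)[OX2H0][#6] is the SMARTS for an ester: a carbonyl carbon bonded to an oxygen that is itself bonded to carbon (no H on that O).
The molecule carries 4 separate instances of a methyl-ester group (-C(=O)OCH3) meeting every constraint; each maps to a distinct set of atoms, giving 4 matches.

4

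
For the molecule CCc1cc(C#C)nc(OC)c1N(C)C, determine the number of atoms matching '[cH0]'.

4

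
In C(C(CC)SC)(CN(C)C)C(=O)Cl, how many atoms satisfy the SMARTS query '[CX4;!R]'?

The query [CX4;!R] means: aliphatic carbon with four total connections, not in a ring.
Check the 13 heavy atoms by environment: 8× C (X4, acyclic) → match; 1× S (X2, acyclic) → no; 1× N (X3, acyclic) → no; 1× C (X3, acyclic) → no; 1× O (X1, acyclic) → no; 1× Cl (X1, acyclic) → no.
That gives 8 matching atoms.

8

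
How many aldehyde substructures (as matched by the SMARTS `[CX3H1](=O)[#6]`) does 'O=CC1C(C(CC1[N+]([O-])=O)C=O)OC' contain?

2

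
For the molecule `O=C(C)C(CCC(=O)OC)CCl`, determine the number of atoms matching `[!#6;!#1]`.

4

The query [!#6;!#1] means: not carbon and not hydrogen — any heteroatom.
Check the 12 heavy atoms by environment: 8× C → no; 3× O → match; 1× Cl → match.
Summing the matching environments: 3 + 1 = 4 matching atoms.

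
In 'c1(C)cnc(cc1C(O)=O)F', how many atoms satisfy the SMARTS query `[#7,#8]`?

3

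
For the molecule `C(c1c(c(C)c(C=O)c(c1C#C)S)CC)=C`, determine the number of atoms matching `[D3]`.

The query [D3] means: atom with exactly three heavy-atom neighbours.
Check the 16 heavy atoms by environment: 6× c (aromatic, D3) → match; 4× C (D2) → no; 4× C (D1) → no; 1× S (D1) → no; 1× O (D1) → no.
That gives 6 matching atoms.

6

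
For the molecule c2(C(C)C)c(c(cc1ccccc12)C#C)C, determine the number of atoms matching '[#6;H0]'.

6

The query [#6;H0] means: any carbon with no attached hydrogen.
Check the 16 heavy atoms by environment: 5× c (aromatic, H0) → match; 5× c (aromatic, H1) → no; 1× C (H0) → match; 2× C (H1) → no; 3× C (H3) → no.
Summing the matching environments: 5 + 1 = 6 matching atoms.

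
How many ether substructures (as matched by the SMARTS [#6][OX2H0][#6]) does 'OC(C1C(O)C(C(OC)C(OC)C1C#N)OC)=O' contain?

3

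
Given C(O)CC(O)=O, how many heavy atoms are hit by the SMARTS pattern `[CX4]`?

The query [CX4] means: C with X4: aliphatic carbon with exactly 4 total connections (bonds + H).
Check the 6 heavy atoms by environment: 2× C (X4) → match; 2× O (X2) → no; 1× C (X3) → no; 1× O (X1) → no.
That gives 2 matching atoms.

2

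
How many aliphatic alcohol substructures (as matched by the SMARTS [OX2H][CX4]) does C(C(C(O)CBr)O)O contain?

[OX2H][CX4] is the SMARTS for an aliphatic alcohol: a hydroxyl oxygen bound to an sp3 (X4) carbon.
The molecule carries 3 separate instances of a hydroxyl group (-OH) meeting every constraint; each maps to a distinct set of atoms, giving 3 matches.

3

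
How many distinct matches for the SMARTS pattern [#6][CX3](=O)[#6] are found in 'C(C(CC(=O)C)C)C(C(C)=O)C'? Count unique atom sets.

[#6][CX3](=O)[#6] is the SMARTS for a ketone: a carbonyl carbon (no H) flanked by two carbons.
The molecule carries 2 separate instances of an acetyl/ketone group (-C(=O)CH3) meeting every constraint; each maps to a distinct set of atoms, giving 2 matches.

2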